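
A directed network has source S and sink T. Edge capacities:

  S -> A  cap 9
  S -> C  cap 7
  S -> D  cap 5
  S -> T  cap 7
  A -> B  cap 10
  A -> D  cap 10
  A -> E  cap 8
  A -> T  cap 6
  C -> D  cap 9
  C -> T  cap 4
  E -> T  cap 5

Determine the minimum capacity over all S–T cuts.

20

Augment S→T: bottleneck 7, flow now 7.
Augment S→A→T: bottleneck 6, flow now 13.
Augment S→C→T: bottleneck 4, flow now 17.
Augment S→A→E→T: bottleneck 3, flow now 20.
No augmenting path remains; maximum flow = 20.
By max-flow min-cut, the minimum cut capacity equals the max flow.
In the residual graph, reachable from S: {S, C, D}.
Min-cut edges: S→A (9), S→T (7), C→T (4); capacity 9 + 7 + 4 = 20.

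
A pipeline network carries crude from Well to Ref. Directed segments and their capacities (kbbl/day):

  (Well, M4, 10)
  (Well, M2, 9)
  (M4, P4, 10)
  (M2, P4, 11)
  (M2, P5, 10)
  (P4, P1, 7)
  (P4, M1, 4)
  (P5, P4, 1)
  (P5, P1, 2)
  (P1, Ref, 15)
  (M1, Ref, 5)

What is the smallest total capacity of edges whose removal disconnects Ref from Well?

Augment Well→M4→P4→P1→Ref: bottleneck 7, flow now 7.
Augment Well→M4→P4→M1→Ref: bottleneck 3, flow now 10.
Augment Well→M2→P4→M1→Ref: bottleneck 1, flow now 11.
Augment Well→M2→P5→P1→Ref: bottleneck 2, flow now 13.
No augmenting path remains; maximum flow = 13.
By max-flow min-cut, the minimum cut capacity equals the max flow.
In the residual graph, reachable from Well: {Well, M4, M2, P4, P5}.
Min-cut edges: P4→P1 (7), P4→M1 (4), P5→P1 (2); capacity 7 + 4 + 2 = 13.

13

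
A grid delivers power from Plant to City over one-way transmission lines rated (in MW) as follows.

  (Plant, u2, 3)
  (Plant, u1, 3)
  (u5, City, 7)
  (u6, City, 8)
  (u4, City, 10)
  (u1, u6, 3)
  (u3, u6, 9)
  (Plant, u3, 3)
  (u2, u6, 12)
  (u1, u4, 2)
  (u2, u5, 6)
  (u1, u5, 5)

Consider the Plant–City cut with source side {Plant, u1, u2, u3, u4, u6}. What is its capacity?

29

Edges leaving {Plant, u1, u2, u3, u4, u6}: u1→u5 (5), u2→u5 (6), u4→City (10), u6→City (8).
Cut capacity = 5 + 6 + 10 + 8 = 29.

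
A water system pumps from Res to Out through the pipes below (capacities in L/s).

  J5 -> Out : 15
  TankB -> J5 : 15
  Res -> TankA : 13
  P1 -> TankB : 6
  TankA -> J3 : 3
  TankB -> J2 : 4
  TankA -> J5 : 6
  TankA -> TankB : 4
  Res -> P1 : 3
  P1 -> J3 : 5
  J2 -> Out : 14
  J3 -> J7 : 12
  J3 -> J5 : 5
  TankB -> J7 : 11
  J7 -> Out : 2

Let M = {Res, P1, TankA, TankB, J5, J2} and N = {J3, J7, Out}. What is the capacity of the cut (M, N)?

48

Edges leaving {Res, P1, TankA, TankB, J5, J2}: P1→J3 (5), TankA→J3 (3), TankB→J7 (11), J5→Out (15), J2→Out (14).
Cut capacity = 5 + 3 + 11 + 15 + 14 = 48.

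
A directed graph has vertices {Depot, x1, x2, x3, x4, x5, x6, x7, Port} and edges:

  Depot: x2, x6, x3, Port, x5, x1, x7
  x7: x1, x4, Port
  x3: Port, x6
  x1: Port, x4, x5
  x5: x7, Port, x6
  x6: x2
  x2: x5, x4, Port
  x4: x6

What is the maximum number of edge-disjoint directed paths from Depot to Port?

Assign every edge capacity 1; by Menger, the answer equals the max flow.
Path Depot→Port (+1); total 1.
Path Depot→x1→Port (+1); total 2.
Path Depot→x2→Port (+1); total 3.
Path Depot→x3→Port (+1); total 4.
Path Depot→x5→Port (+1); total 5.
Path Depot→x7→Port (+1); total 6.
No residual Depot→Port path; max flow = 6.
Certifying cut of size 6: {Depot→Port, Depot→x3, x1→Port, x2→Port, x5→Port, x7→Port}.

6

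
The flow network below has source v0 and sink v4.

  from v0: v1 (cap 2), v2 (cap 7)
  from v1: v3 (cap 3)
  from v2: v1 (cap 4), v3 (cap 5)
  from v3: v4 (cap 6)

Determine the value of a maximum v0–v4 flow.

Augment v0→v1→v3→v4: bottleneck 2, flow now 2.
Augment v0→v2→v3→v4: bottleneck 4, flow now 6.
No augmenting path remains; maximum flow = 6.
In the residual graph, reachable from v0: {v0, v1, v2, v3}.
Min-cut edges: v3→v4 (6); capacity 6 = 6.
This cut is saturated, so no flow can exceed 6.

6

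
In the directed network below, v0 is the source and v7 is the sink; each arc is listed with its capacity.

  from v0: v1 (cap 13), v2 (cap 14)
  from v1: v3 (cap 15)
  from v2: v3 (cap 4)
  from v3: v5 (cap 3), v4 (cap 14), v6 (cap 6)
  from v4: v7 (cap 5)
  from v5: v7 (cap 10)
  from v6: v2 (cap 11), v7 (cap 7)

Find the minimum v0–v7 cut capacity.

Augment v0→v1→v3→v4→v7: bottleneck 5, flow now 5.
Augment v0→v1→v3→v5→v7: bottleneck 3, flow now 8.
Augment v0→v1→v3→v6→v7: bottleneck 5, flow now 13.
Augment v0→v2→v3→v6→v7: bottleneck 1, flow now 14.
No augmenting path remains; maximum flow = 14.
By max-flow min-cut, the minimum cut capacity equals the max flow.
In the residual graph, reachable from v0: {v0, v1, v2, v3, v4}.
Min-cut edges: v3→v5 (3), v3→v6 (6), v4→v7 (5); capacity 3 + 6 + 5 = 14.

14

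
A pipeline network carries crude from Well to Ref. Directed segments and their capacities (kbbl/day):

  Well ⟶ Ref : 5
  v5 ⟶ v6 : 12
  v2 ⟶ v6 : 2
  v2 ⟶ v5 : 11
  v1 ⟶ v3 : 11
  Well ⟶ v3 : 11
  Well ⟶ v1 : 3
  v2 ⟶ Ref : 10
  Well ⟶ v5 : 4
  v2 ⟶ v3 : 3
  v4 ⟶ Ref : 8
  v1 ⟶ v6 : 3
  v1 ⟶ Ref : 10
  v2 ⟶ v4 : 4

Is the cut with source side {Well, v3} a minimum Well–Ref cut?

No — its capacity is 12, but the minimum cut has capacity 8.

Given cut capacity: 3 + 4 + 5 = 12.
Augment Well→Ref: bottleneck 5, flow now 5.
Augment Well→v1→Ref: bottleneck 3, flow now 8.
No augmenting path remains; maximum flow = 8.
In the residual graph, reachable from Well: {Well, v3, v5, v6}.
Min-cut edges: Well→v1 (3), Well→Ref (5); capacity 3 + 5 = 8.
Cut capacity 12 exceeds the max flow 8, so it is not minimum.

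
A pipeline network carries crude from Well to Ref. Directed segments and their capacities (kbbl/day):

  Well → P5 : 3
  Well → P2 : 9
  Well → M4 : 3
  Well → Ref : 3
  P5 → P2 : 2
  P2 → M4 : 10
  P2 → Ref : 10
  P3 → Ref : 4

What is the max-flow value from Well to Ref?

13

Augment Well→Ref: bottleneck 3, flow now 3.
Augment Well→P2→Ref: bottleneck 9, flow now 12.
Augment Well→P5→P2→Ref: bottleneck 1, flow now 13.
No augmenting path remains; maximum flow = 13.
In the residual graph, reachable from Well: {Well, P5, P2, M4}.
Min-cut edges: Well→Ref (3), P2→Ref (10); capacity 3 + 10 = 13.
This cut is saturated, so no flow can exceed 13.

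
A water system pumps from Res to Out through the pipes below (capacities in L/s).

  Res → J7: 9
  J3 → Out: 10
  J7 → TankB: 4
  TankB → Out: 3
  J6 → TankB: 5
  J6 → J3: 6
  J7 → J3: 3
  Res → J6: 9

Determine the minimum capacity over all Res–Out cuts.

12

Augment Res→J7→J3→Out: bottleneck 3, flow now 3.
Augment Res→J7→TankB→Out: bottleneck 3, flow now 6.
Augment Res→J6→J3→Out: bottleneck 6, flow now 12.
No augmenting path remains; maximum flow = 12.
By max-flow min-cut, the minimum cut capacity equals the max flow.
In the residual graph, reachable from Res: {Res, J7, J6, TankB}.
Min-cut edges: J7→J3 (3), J6→J3 (6), TankB→Out (3); capacity 3 + 6 + 3 = 12.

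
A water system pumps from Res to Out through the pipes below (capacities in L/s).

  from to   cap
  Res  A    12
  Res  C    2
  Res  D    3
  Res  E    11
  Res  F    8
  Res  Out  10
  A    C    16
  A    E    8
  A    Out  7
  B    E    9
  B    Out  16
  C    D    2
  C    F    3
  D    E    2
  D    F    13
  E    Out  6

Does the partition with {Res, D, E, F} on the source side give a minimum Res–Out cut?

No — its capacity is 30, but the minimum cut has capacity 23.

Given cut capacity: 12 + 2 + 10 + 6 = 30.
Augment Res→Out: bottleneck 10, flow now 10.
Augment Res→A→Out: bottleneck 7, flow now 17.
Augment Res→E→Out: bottleneck 6, flow now 23.
No augmenting path remains; maximum flow = 23.
In the residual graph, reachable from Res: {Res, A, C, D, E, F}.
Min-cut edges: Res→Out (10), A→Out (7), E→Out (6); capacity 10 + 7 + 6 = 23.
Cut capacity 30 exceeds the max flow 23, so it is not minimum.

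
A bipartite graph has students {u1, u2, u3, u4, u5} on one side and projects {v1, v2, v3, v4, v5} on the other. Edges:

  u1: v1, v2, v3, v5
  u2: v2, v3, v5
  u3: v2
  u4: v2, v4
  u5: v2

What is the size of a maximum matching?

4

Unit-capacity flow: source→left, listed edges, right→sink; max matching = max flow.
Augmenting path u1→v1 (+1); matched 1.
Augmenting path u2→v2 (+1); matched 2.
Augmenting path u4→v4 (+1); matched 3.
Augmenting path u3→v2→u2→v3 (+1); matched 4.
No augmenting path remains; maximum matching = 4.
König certificate: {u1, u2, u4, v2} is a vertex cover of size 4 (every listed pair touches it), so no matching can be larger.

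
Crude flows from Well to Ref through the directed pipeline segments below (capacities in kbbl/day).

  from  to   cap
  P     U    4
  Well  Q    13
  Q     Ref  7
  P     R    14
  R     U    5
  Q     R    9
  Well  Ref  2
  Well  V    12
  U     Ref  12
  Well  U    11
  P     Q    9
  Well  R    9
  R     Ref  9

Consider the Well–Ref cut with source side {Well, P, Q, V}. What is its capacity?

56

Edges leaving {Well, P, Q, V}: Well→R (9), Well→U (11), Well→Ref (2), P→R (14), P→U (4), Q→R (9), Q→Ref (7).
Cut capacity = 9 + 11 + 2 + 14 + 4 + 9 + 7 = 56.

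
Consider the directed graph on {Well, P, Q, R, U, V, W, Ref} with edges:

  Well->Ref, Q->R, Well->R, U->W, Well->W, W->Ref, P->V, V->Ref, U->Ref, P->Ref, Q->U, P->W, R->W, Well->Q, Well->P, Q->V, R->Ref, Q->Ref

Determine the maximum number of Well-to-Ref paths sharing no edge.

Assign every edge capacity 1; by Menger, the answer equals the max flow.
Path Well→Ref (+1); total 1.
Path Well→P→Ref (+1); total 2.
Path Well→Q→Ref (+1); total 3.
Path Well→R→Ref (+1); total 4.
Path Well→W→Ref (+1); total 5.
No residual Well→Ref path; max flow = 5.
Certifying cut of size 5: {Well→P, Well→Q, Well→R, Well→Ref, Well→W}.

5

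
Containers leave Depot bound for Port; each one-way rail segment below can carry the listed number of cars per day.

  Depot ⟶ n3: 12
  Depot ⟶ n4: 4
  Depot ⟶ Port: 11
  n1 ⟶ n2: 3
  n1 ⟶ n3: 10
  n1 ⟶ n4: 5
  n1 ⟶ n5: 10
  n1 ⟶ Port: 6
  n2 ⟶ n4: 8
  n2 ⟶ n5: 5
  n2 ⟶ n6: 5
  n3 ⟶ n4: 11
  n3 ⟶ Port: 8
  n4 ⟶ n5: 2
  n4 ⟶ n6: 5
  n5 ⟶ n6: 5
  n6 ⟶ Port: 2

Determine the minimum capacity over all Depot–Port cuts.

21

Augment Depot→Port: bottleneck 11, flow now 11.
Augment Depot→n3→Port: bottleneck 8, flow now 19.
Augment Depot→n4→n6→Port: bottleneck 2, flow now 21.
No augmenting path remains; maximum flow = 21.
By max-flow min-cut, the minimum cut capacity equals the max flow.
In the residual graph, reachable from Depot: {Depot, n3, n4, n5, n6}.
Min-cut edges: Depot→Port (11), n3→Port (8), n6→Port (2); capacity 11 + 8 + 2 = 21.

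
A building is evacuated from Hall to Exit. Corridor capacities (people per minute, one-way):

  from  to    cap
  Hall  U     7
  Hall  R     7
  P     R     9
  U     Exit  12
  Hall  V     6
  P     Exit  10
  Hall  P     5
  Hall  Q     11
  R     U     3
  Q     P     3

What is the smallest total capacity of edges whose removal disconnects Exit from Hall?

18

Augment Hall→P→Exit: bottleneck 5, flow now 5.
Augment Hall→U→Exit: bottleneck 7, flow now 12.
Augment Hall→Q→P→Exit: bottleneck 3, flow now 15.
Augment Hall→R→U→Exit: bottleneck 3, flow now 18.
No augmenting path remains; maximum flow = 18.
By max-flow min-cut, the minimum cut capacity equals the max flow.
In the residual graph, reachable from Hall: {Hall, Q, R, V}.
Min-cut edges: Hall→P (5), Hall→U (7), Q→P (3), R→U (3); capacity 5 + 7 + 3 + 3 = 18.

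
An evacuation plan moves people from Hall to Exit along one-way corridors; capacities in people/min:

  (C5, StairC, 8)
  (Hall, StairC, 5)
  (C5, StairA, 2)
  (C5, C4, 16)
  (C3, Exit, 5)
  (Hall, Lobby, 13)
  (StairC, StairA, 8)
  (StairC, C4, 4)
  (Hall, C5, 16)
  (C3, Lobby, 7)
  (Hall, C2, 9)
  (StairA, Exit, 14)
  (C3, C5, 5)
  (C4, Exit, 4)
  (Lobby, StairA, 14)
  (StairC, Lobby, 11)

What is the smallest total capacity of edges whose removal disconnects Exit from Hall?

18

Augment Hall→C5→C4→Exit: bottleneck 4, flow now 4.
Augment Hall→C5→StairA→Exit: bottleneck 2, flow now 6.
Augment Hall→StairC→StairA→Exit: bottleneck 5, flow now 11.
Augment Hall→Lobby→StairA→Exit: bottleneck 7, flow now 18.
No augmenting path remains; maximum flow = 18.
By max-flow min-cut, the minimum cut capacity equals the max flow.
In the residual graph, reachable from Hall: {Hall, C5, StairC, Lobby, C4, StairA, C2}.
Min-cut edges: C4→Exit (4), StairA→Exit (14); capacity 4 + 14 = 18.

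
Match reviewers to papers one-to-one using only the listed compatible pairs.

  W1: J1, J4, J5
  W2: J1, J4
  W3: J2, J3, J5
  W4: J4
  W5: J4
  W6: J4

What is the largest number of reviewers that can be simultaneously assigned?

4

Unit-capacity flow: source→left, listed edges, right→sink; max matching = max flow.
Augmenting path W1→J1 (+1); matched 1.
Augmenting path W2→J4 (+1); matched 2.
Augmenting path W3→J2 (+1); matched 3.
Augmenting path W4→J4→W2→J1→W1→J5 (+1); matched 4.
No augmenting path remains; maximum matching = 4.
König certificate: {W1, W2, W3, J4} is a vertex cover of size 4 (every listed pair touches it), so no matching can be larger.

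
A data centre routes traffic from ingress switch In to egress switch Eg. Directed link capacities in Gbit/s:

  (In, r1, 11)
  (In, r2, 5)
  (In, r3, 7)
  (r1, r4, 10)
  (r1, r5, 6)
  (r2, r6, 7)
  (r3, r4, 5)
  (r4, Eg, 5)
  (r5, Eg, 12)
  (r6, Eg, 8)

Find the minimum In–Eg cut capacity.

Augment In→r1→r4→Eg: bottleneck 5, flow now 5.
Augment In→r1→r5→Eg: bottleneck 6, flow now 11.
Augment In→r2→r6→Eg: bottleneck 5, flow now 16.
No augmenting path remains; maximum flow = 16.
By max-flow min-cut, the minimum cut capacity equals the max flow.
In the residual graph, reachable from In: {In, r1, r3, r4}.
Min-cut edges: In→r2 (5), r1→r5 (6), r4→Eg (5); capacity 5 + 6 + 5 = 16.

16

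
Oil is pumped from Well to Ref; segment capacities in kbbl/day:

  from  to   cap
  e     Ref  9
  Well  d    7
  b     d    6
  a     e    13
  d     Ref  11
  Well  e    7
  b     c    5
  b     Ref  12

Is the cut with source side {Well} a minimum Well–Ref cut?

Yes — it is a minimum cut (capacity 14).

Given cut capacity: 7 + 7 = 14.
Augment Well→d→Ref: bottleneck 7, flow now 7.
Augment Well→e→Ref: bottleneck 7, flow now 14.
No augmenting path remains; maximum flow = 14.
Cut capacity 14 equals the max flow, so it is a minimum cut.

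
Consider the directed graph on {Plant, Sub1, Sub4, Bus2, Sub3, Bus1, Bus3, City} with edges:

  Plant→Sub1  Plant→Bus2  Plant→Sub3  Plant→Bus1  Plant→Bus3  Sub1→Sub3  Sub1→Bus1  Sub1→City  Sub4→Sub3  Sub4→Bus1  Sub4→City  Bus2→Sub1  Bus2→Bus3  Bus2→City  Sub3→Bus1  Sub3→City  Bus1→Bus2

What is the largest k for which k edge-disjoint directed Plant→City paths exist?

Assign every edge capacity 1; by Menger, the answer equals the max flow.
Path Plant→Sub1→City (+1); total 1.
Path Plant→Bus2→City (+1); total 2.
Path Plant→Sub3→City (+1); total 3.
No residual Plant→City path; max flow = 3.
Certifying cut of size 3: {Bus2→City, Sub1→City, Sub3→City}.

3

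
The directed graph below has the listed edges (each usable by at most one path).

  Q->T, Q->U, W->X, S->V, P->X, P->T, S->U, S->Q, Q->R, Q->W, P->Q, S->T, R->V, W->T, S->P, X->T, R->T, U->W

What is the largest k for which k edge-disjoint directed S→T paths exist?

4

Assign every edge capacity 1; by Menger, the answer equals the max flow.
Path S→T (+1); total 1.
Path S→P→T (+1); total 2.
Path S→Q→T (+1); total 3.
Path S→U→W→T (+1); total 4.
No residual S→T path; max flow = 4.
Certifying cut of size 4: {S→P, S→Q, S→T, S→U}.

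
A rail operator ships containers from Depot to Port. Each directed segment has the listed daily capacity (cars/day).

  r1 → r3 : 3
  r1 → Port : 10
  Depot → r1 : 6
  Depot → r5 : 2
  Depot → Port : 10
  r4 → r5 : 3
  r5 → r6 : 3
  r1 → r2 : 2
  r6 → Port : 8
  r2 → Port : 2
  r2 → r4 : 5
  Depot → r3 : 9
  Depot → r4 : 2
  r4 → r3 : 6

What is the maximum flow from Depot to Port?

19

Augment Depot→Port: bottleneck 10, flow now 10.
Augment Depot→r1→Port: bottleneck 6, flow now 16.
Augment Depot→r5→r6→Port: bottleneck 2, flow now 18.
Augment Depot→r4→r5→r6→Port: bottleneck 1, flow now 19.
No augmenting path remains; maximum flow = 19.
In the residual graph, reachable from Depot: {Depot, r3, r4, r5}.
Min-cut edges: Depot→r1 (6), Depot→Port (10), r5→r6 (3); capacity 6 + 10 + 3 = 19.
This cut is saturated, so no flow can exceed 19.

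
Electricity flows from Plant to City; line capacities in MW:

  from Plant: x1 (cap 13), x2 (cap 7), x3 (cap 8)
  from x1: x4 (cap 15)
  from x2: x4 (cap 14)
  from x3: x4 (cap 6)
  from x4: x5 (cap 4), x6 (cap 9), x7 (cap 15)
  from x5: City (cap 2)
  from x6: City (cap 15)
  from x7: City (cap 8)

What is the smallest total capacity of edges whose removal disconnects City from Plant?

Augment Plant→x1→x4→x5→City: bottleneck 2, flow now 2.
Augment Plant→x1→x4→x6→City: bottleneck 9, flow now 11.
Augment Plant→x1→x4→x7→City: bottleneck 2, flow now 13.
Augment Plant→x2→x4→x7→City: bottleneck 6, flow now 19.
No augmenting path remains; maximum flow = 19.
By max-flow min-cut, the minimum cut capacity equals the max flow.
In the residual graph, reachable from Plant: {Plant, x1, x2, x3, x4, x5, x7}.
Min-cut edges: x4→x6 (9), x5→City (2), x7→City (8); capacity 9 + 2 + 8 = 19.

19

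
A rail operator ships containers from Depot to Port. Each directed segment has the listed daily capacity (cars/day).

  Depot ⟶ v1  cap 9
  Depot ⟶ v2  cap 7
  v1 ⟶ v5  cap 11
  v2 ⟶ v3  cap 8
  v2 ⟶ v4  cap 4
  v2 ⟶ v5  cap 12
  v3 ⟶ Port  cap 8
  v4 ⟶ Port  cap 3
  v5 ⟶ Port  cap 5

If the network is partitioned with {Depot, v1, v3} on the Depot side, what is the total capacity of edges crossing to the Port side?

26

Edges leaving {Depot, v1, v3}: Depot→v2 (7), v1→v5 (11), v3→Port (8).
Cut capacity = 7 + 11 + 8 = 26.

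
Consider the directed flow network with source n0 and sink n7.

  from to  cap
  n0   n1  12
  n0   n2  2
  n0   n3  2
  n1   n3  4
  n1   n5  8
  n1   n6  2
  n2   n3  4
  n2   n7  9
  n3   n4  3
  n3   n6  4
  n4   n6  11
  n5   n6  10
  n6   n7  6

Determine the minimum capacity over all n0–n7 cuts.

Augment n0→n2→n7: bottleneck 2, flow now 2.
Augment n0→n1→n6→n7: bottleneck 2, flow now 4.
Augment n0→n3→n6→n7: bottleneck 2, flow now 6.
Augment n0→n1→n3→n6→n7: bottleneck 2, flow now 8.
No augmenting path remains; maximum flow = 8.
By max-flow min-cut, the minimum cut capacity equals the max flow.
In the residual graph, reachable from n0: {n0, n1, n3, n4, n5, n6}.
Min-cut edges: n0→n2 (2), n6→n7 (6); capacity 2 + 6 = 8.

8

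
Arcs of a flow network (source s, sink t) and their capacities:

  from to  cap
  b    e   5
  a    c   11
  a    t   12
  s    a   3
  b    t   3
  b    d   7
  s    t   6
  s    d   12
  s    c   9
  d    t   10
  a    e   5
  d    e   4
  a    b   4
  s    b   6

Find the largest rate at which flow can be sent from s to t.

22

Augment s→t: bottleneck 6, flow now 6.
Augment s→a→t: bottleneck 3, flow now 9.
Augment s→b→t: bottleneck 3, flow now 12.
Augment s→d→t: bottleneck 10, flow now 22.
No augmenting path remains; maximum flow = 22.
In the residual graph, reachable from s: {s, b, c, d, e}.
Min-cut edges: s→a (3), s→t (6), b→t (3), d→t (10); capacity 3 + 6 + 3 + 10 = 22.
This cut is saturated, so no flow can exceed 22.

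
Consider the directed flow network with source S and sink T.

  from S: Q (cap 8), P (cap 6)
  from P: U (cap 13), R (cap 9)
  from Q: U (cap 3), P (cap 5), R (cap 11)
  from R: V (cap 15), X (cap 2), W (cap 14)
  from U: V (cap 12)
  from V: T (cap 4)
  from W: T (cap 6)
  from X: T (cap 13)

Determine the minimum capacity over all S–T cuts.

Augment S→P→R→V→T: bottleneck 4, flow now 4.
Augment S→P→R→W→T: bottleneck 2, flow now 6.
Augment S→Q→R→W→T: bottleneck 4, flow now 10.
Augment S→Q→R→X→T: bottleneck 2, flow now 12.
No augmenting path remains; maximum flow = 12.
By max-flow min-cut, the minimum cut capacity equals the max flow.
In the residual graph, reachable from S: {S, P, Q, R, U, V, W}.
Min-cut edges: R→X (2), V→T (4), W→T (6); capacity 2 + 4 + 6 = 12.

12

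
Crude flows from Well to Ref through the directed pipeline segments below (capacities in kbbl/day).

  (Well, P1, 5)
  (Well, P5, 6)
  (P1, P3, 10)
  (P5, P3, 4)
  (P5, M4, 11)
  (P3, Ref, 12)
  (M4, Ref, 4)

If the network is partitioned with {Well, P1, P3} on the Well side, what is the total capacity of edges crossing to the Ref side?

18

Edges leaving {Well, P1, P3}: Well→P5 (6), P3→Ref (12).
Cut capacity = 6 + 12 = 18.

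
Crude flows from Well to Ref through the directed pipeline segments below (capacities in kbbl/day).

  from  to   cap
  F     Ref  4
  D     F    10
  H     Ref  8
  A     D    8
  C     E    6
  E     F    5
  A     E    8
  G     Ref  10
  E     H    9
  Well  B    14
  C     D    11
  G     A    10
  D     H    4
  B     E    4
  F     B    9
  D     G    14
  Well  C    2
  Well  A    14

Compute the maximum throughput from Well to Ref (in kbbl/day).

20

Augment Well→A→D→F→Ref: bottleneck 4, flow now 4.
Augment Well→A→D→G→Ref: bottleneck 4, flow now 8.
Augment Well→A→E→H→Ref: bottleneck 6, flow now 14.
Augment Well→B→E→H→Ref: bottleneck 2, flow now 16.
Augment Well→C→D→G→Ref: bottleneck 2, flow now 18.
Augment Well→B→E→F→D→G→Ref: bottleneck 2, flow now 20. (uses reverse residual edge)
No augmenting path remains; maximum flow = 20.
In the residual graph, reachable from Well: {Well, B}.
Min-cut edges: Well→A (14), Well→C (2), B→E (4); capacity 14 + 2 + 4 = 20.
This cut is saturated, so no flow can exceed 20.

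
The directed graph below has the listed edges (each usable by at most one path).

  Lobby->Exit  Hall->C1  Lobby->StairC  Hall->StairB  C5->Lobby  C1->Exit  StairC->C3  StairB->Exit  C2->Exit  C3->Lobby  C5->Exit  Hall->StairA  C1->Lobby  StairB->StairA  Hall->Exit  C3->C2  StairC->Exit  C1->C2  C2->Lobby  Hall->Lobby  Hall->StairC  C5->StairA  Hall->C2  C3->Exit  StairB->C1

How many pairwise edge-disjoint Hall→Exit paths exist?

Assign every edge capacity 1; by Menger, the answer equals the max flow.
Path Hall→Exit (+1); total 1.
Path Hall→StairB→Exit (+1); total 2.
Path Hall→StairC→Exit (+1); total 3.
Path Hall→C2→Exit (+1); total 4.
Path Hall→C1→Exit (+1); total 5.
Path Hall→Lobby→Exit (+1); total 6.
No residual Hall→Exit path; max flow = 6.
Certifying cut of size 6: {Hall→C1, Hall→C2, Hall→Exit, Hall→Lobby, Hall→StairB, Hall→StairC}.

6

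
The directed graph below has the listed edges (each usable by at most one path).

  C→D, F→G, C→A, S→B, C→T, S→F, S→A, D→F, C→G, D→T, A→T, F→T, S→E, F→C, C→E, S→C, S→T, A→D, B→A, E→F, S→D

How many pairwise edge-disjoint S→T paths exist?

Assign every edge capacity 1; by Menger, the answer equals the max flow.
Path S→T (+1); total 1.
Path S→A→T (+1); total 2.
Path S→C→T (+1); total 3.
Path S→D→T (+1); total 4.
Path S→F→T (+1); total 5.
No residual S→T path; max flow = 5.
Certifying cut of size 5: {A→T, C→T, D→T, F→T, S→T}.

5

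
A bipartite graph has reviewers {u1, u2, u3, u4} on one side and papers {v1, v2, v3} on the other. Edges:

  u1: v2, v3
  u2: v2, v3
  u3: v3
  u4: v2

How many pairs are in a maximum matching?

Unit-capacity flow: source→left, listed edges, right→sink; max matching = max flow.
Augmenting path u1→v2 (+1); matched 1.
Augmenting path u2→v3 (+1); matched 2.
No augmenting path remains; maximum matching = 2.
König certificate: {v2, v3} is a vertex cover of size 2 (every listed pair touches it), so no matching can be larger.

2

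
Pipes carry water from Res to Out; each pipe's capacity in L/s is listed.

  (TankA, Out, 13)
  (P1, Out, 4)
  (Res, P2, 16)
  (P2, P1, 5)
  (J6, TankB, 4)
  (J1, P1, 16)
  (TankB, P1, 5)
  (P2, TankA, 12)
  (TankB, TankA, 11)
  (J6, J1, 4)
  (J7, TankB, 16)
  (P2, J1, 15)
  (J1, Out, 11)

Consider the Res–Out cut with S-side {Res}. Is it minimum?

Yes — it is a minimum cut (capacity 16).

Given cut capacity: 16 = 16.
Augment Res→P2→J1→Out: bottleneck 11, flow now 11.
Augment Res→P2→P1→Out: bottleneck 4, flow now 15.
Augment Res→P2→TankA→Out: bottleneck 1, flow now 16.
No augmenting path remains; maximum flow = 16.
Cut capacity 16 equals the max flow, so it is a minimum cut.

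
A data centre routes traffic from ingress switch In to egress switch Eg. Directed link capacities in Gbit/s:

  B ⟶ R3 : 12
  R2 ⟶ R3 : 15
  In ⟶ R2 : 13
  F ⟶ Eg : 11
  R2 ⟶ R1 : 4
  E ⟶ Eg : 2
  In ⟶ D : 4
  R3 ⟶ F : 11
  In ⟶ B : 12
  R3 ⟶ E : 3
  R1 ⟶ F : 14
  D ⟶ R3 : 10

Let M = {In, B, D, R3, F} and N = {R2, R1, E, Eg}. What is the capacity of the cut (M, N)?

27

Edges leaving {In, B, D, R3, F}: In→R2 (13), R3→E (3), F→Eg (11).
Cut capacity = 13 + 3 + 11 = 27.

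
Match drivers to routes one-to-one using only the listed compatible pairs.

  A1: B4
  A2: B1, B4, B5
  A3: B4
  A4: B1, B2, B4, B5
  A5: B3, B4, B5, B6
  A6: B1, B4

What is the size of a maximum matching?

5

Unit-capacity flow: source→left, listed edges, right→sink; max matching = max flow.
Augmenting path A1→B4 (+1); matched 1.
Augmenting path A2→B1 (+1); matched 2.
Augmenting path A4→B2 (+1); matched 3.
Augmenting path A5→B3 (+1); matched 4.
Augmenting path A6→B1→A2→B5 (+1); matched 5.
No augmenting path remains; maximum matching = 5.
König certificate: {A2, A4, A5, A6, B4} is a vertex cover of size 5 (every listed pair touches it), so no matching can be larger.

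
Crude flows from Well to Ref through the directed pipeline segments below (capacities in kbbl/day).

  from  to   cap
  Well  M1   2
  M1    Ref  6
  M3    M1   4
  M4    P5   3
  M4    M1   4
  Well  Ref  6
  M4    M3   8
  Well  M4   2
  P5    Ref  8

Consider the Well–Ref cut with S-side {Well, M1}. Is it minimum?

Given cut capacity: 2 + 6 + 6 = 14.
Augment Well→Ref: bottleneck 6, flow now 6.
Augment Well→M1→Ref: bottleneck 2, flow now 8.
Augment Well→M4→P5→Ref: bottleneck 2, flow now 10.
No augmenting path remains; maximum flow = 10.
In the residual graph, reachable from Well: {Well}.
Min-cut edges: Well→M4 (2), Well→M1 (2), Well→Ref (6); capacity 2 + 2 + 6 = 10.
Cut capacity 14 exceeds the max flow 10, so it is not minimum.

No — its capacity is 14, but the minimum cut has capacity 10.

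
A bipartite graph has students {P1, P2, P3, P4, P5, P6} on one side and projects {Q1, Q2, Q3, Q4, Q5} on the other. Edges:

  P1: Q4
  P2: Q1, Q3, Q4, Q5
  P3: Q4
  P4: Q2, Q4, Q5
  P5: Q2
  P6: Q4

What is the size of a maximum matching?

Unit-capacity flow: source→left, listed edges, right→sink; max matching = max flow.
Augmenting path P1→Q4 (+1); matched 1.
Augmenting path P2→Q1 (+1); matched 2.
Augmenting path P4→Q2 (+1); matched 3.
Augmenting path P5→Q2→P4→Q5 (+1); matched 4.
No augmenting path remains; maximum matching = 4.
König certificate: {P2, P4, P5, Q4} is a vertex cover of size 4 (every listed pair touches it), so no matching can be larger.

4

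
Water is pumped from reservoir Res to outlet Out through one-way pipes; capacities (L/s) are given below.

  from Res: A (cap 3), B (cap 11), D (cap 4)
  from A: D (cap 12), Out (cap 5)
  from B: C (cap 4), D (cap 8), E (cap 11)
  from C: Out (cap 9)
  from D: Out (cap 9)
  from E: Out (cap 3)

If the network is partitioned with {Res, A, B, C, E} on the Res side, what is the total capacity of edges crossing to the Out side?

41

Edges leaving {Res, A, B, C, E}: Res→D (4), A→D (12), A→Out (5), B→D (8), C→Out (9), E→Out (3).
Cut capacity = 4 + 12 + 5 + 8 + 9 + 3 = 41.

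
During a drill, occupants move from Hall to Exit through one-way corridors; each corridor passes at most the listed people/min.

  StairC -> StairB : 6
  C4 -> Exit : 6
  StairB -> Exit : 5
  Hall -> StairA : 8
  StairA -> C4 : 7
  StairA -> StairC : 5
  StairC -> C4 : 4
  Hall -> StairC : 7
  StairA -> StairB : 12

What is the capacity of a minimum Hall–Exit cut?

11

Augment Hall→StairC→StairB→Exit: bottleneck 5, flow now 5.
Augment Hall→StairC→C4→Exit: bottleneck 2, flow now 7.
Augment Hall→StairA→C4→Exit: bottleneck 4, flow now 11.
No augmenting path remains; maximum flow = 11.
By max-flow min-cut, the minimum cut capacity equals the max flow.
In the residual graph, reachable from Hall: {Hall, StairC, StairA, StairB, C4}.
Min-cut edges: StairB→Exit (5), C4→Exit (6); capacity 5 + 6 = 11.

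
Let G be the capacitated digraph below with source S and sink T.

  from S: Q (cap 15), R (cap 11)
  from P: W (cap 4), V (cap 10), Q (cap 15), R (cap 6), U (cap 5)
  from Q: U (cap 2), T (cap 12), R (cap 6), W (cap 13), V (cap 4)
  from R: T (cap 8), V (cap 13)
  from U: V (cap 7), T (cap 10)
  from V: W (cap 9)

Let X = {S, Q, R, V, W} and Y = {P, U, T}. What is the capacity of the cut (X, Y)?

22

Edges leaving {S, Q, R, V, W}: Q→U (2), Q→T (12), R→T (8).
Cut capacity = 2 + 12 + 8 = 22.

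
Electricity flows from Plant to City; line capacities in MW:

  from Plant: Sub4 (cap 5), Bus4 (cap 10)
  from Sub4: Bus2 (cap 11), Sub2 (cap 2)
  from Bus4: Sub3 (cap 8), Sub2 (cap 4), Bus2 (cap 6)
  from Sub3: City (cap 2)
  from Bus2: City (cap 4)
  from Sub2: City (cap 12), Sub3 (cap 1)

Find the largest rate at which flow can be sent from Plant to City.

Augment Plant→Sub4→Bus2→City: bottleneck 4, flow now 4.
Augment Plant→Sub4→Sub2→City: bottleneck 1, flow now 5.
Augment Plant→Bus4→Sub3→City: bottleneck 2, flow now 7.
Augment Plant→Bus4→Sub2→City: bottleneck 4, flow now 11.
Augment Plant→Bus4→Bus2→Sub4→Sub2→City: bottleneck 1, flow now 12. (uses reverse residual edge)
No augmenting path remains; maximum flow = 12.
In the residual graph, reachable from Plant: {Plant, Sub4, Bus4, Sub3, Bus2}.
Min-cut edges: Sub4→Sub2 (2), Bus4→Sub2 (4), Sub3→City (2), Bus2→City (4); capacity 2 + 4 + 2 + 4 = 12.
This cut is saturated, so no flow can exceed 12.

12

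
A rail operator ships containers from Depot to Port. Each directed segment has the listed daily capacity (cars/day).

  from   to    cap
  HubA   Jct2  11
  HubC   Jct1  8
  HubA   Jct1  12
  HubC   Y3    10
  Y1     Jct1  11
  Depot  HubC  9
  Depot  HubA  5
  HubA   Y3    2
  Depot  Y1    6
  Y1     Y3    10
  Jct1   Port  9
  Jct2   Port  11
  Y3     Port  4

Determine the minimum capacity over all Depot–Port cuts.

18

Augment Depot→Y1→Y3→Port: bottleneck 4, flow now 4.
Augment Depot→Y1→Jct1→Port: bottleneck 2, flow now 6.
Augment Depot→HubC→Jct1→Port: bottleneck 7, flow now 13.
Augment Depot→HubA→Jct2→Port: bottleneck 5, flow now 18.
No augmenting path remains; maximum flow = 18.
By max-flow min-cut, the minimum cut capacity equals the max flow.
In the residual graph, reachable from Depot: {Depot, Y1, HubC, Y3, Jct1}.
Min-cut edges: Depot→HubA (5), Y3→Port (4), Jct1→Port (9); capacity 5 + 4 + 9 = 18.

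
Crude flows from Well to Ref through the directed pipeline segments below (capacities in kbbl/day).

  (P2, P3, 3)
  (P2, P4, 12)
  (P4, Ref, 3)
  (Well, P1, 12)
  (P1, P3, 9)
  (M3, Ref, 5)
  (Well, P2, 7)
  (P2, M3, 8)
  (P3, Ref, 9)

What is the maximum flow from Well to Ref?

Augment Well→P1→P3→Ref: bottleneck 9, flow now 9.
Augment Well→P2→P4→Ref: bottleneck 3, flow now 12.
Augment Well→P2→M3→Ref: bottleneck 4, flow now 16.
No augmenting path remains; maximum flow = 16.
In the residual graph, reachable from Well: {Well, P1}.
Min-cut edges: Well→P2 (7), P1→P3 (9); capacity 7 + 9 = 16.
This cut is saturated, so no flow can exceed 16.

16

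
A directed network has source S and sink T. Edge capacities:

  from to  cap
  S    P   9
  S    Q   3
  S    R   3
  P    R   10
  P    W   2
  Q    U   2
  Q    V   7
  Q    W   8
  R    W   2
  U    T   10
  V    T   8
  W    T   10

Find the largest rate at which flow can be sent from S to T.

Augment S→P→W→T: bottleneck 2, flow now 2.
Augment S→Q→U→T: bottleneck 2, flow now 4.
Augment S→Q→V→T: bottleneck 1, flow now 5.
Augment S→R→W→T: bottleneck 2, flow now 7.
No augmenting path remains; maximum flow = 7.
In the residual graph, reachable from S: {S, P, R}.
Min-cut edges: S→Q (3), P→W (2), R→W (2); capacity 3 + 2 + 2 = 7.
This cut is saturated, so no flow can exceed 7.

7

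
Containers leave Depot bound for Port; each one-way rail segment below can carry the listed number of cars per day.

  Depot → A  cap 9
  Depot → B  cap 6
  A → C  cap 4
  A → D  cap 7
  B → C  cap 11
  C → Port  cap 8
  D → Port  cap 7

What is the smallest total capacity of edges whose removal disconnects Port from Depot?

Augment Depot→A→C→Port: bottleneck 4, flow now 4.
Augment Depot→A→D→Port: bottleneck 5, flow now 9.
Augment Depot→B→C→Port: bottleneck 4, flow now 13.
Augment Depot→B→C→A→D→Port: bottleneck 2, flow now 15. (uses reverse residual edge)
No augmenting path remains; maximum flow = 15.
By max-flow min-cut, the minimum cut capacity equals the max flow.
In the residual graph, reachable from Depot: {Depot}.
Min-cut edges: Depot→A (9), Depot→B (6); capacity 9 + 6 = 15.

15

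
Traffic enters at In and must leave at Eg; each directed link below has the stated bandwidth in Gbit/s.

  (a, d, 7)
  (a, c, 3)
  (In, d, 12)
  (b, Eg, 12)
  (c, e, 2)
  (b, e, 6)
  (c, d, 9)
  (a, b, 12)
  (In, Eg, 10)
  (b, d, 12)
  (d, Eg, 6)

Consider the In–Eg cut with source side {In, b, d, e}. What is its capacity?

28

Edges leaving {In, b, d, e}: In→Eg (10), b→Eg (12), d→Eg (6).
Cut capacity = 10 + 12 + 6 = 28.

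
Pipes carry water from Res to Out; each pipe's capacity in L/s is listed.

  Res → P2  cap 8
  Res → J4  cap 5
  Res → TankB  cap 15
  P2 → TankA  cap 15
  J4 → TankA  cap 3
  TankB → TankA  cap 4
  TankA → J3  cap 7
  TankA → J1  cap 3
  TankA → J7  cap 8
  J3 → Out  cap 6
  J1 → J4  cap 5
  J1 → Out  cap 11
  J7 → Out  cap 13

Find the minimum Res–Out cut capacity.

15

Augment Res→P2→TankA→J3→Out: bottleneck 6, flow now 6.
Augment Res→P2→TankA→J1→Out: bottleneck 2, flow now 8.
Augment Res→J4→TankA→J1→Out: bottleneck 1, flow now 9.
Augment Res→J4→TankA→J7→Out: bottleneck 2, flow now 11.
Augment Res→TankB→TankA→J7→Out: bottleneck 4, flow now 15.
No augmenting path remains; maximum flow = 15.
By max-flow min-cut, the minimum cut capacity equals the max flow.
In the residual graph, reachable from Res: {Res, J4, TankB}.
Min-cut edges: Res→P2 (8), J4→TankA (3), TankB→TankA (4); capacity 8 + 3 + 4 = 15.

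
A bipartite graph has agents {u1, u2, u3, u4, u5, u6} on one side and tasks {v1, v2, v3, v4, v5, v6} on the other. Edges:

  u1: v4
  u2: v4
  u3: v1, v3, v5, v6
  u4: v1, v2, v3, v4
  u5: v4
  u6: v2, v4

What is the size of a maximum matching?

4

Unit-capacity flow: source→left, listed edges, right→sink; max matching = max flow.
Augmenting path u1→v4 (+1); matched 1.
Augmenting path u3→v1 (+1); matched 2.
Augmenting path u4→v2 (+1); matched 3.
Augmenting path u6→v2→u4→v3 (+1); matched 4.
No augmenting path remains; maximum matching = 4.
König certificate: {u3, u4, u6, v4} is a vertex cover of size 4 (every listed pair touches it), so no matching can be larger.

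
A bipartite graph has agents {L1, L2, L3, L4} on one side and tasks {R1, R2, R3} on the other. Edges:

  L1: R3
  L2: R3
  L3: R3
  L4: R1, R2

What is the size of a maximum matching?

2

Unit-capacity flow: source→left, listed edges, right→sink; max matching = max flow.
Augmenting path L1→R3 (+1); matched 1.
Augmenting path L4→R1 (+1); matched 2.
No augmenting path remains; maximum matching = 2.
König certificate: {L4, R3} is a vertex cover of size 2 (every listed pair touches it), so no matching can be larger.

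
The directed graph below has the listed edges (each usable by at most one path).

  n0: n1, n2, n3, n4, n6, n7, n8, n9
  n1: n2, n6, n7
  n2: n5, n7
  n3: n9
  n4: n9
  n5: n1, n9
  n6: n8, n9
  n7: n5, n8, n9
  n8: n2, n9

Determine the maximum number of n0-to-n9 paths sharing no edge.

Assign every edge capacity 1; by Menger, the answer equals the max flow.
Path n0→n9 (+1); total 1.
Path n0→n3→n9 (+1); total 2.
Path n0→n4→n9 (+1); total 3.
Path n0→n6→n9 (+1); total 4.
Path n0→n7→n9 (+1); total 5.
Path n0→n8→n9 (+1); total 6.
Path n0→n2→n5→n9 (+1); total 7.
No residual n0→n9 path; max flow = 7.
Certifying cut of size 7: {n0→n3, n0→n4, n0→n9, n5→n9, n6→n9, n7→n9, n8→n9}.

7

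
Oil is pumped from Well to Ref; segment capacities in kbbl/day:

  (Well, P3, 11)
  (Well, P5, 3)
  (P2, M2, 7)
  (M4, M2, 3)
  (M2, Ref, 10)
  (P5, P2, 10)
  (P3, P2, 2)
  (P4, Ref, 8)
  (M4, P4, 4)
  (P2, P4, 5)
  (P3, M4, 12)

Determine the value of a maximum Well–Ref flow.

Augment Well→P3→P2→P4→Ref: bottleneck 2, flow now 2.
Augment Well→P3→M4→P4→Ref: bottleneck 4, flow now 6.
Augment Well→P3→M4→M2→Ref: bottleneck 3, flow now 9.
Augment Well→P5→P2→P4→Ref: bottleneck 2, flow now 11.
Augment Well→P5→P2→M2→Ref: bottleneck 1, flow now 12.
No augmenting path remains; maximum flow = 12.
In the residual graph, reachable from Well: {Well, P3, M4}.
Min-cut edges: Well→P5 (3), P3→P2 (2), M4→P4 (4), M4→M2 (3); capacity 3 + 2 + 4 + 3 = 12.
This cut is saturated, so no flow can exceed 12.

12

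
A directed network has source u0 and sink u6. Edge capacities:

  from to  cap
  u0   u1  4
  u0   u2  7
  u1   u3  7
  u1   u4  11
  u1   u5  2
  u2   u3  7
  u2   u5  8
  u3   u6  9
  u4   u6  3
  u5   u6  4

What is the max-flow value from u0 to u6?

11

Augment u0→u1→u3→u6: bottleneck 4, flow now 4.
Augment u0→u2→u3→u6: bottleneck 5, flow now 9.
Augment u0→u2→u5→u6: bottleneck 2, flow now 11.
No augmenting path remains; maximum flow = 11.
In the residual graph, reachable from u0: {u0}.
Min-cut edges: u0→u1 (4), u0→u2 (7); capacity 4 + 7 = 11.
This cut is saturated, so no flow can exceed 11.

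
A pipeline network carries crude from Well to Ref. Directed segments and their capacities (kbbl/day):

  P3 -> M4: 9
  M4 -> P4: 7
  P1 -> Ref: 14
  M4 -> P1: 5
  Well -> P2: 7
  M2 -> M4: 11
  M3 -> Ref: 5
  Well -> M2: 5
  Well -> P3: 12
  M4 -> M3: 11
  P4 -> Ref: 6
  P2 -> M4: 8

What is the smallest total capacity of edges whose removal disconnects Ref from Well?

16

Augment Well→P3→M4→M3→Ref: bottleneck 5, flow now 5.
Augment Well→P3→M4→P4→Ref: bottleneck 4, flow now 9.
Augment Well→M2→M4→P4→Ref: bottleneck 2, flow now 11.
Augment Well→M2→M4→P1→Ref: bottleneck 3, flow now 14.
Augment Well→P2→M4→P1→Ref: bottleneck 2, flow now 16.
No augmenting path remains; maximum flow = 16.
By max-flow min-cut, the minimum cut capacity equals the max flow.
In the residual graph, reachable from Well: {Well, P3, M2, P2, M4, M3, P4}.
Min-cut edges: M4→P1 (5), M3→Ref (5), P4→Ref (6); capacity 5 + 5 + 6 = 16.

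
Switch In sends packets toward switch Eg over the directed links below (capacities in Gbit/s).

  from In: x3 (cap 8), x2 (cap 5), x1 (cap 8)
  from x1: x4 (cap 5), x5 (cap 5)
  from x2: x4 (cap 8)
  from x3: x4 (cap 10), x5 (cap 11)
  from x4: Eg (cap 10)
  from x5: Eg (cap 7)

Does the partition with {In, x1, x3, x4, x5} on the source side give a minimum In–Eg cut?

Given cut capacity: 5 + 10 + 7 = 22.
Augment In→x1→x4→Eg: bottleneck 5, flow now 5.
Augment In→x1→x5→Eg: bottleneck 3, flow now 8.
Augment In→x2→x4→Eg: bottleneck 5, flow now 13.
Augment In→x3→x5→Eg: bottleneck 4, flow now 17.
No augmenting path remains; maximum flow = 17.
In the residual graph, reachable from In: {In, x1, x2, x3, x4, x5}.
Min-cut edges: x4→Eg (10), x5→Eg (7); capacity 10 + 7 = 17.
Cut capacity 22 exceeds the max flow 17, so it is not minimum.

No — its capacity is 22, but the minimum cut has capacity 17.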